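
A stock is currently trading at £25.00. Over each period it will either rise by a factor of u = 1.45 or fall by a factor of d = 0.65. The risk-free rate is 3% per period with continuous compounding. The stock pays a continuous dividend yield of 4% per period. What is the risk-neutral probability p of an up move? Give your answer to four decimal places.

Per-period risk-free factor R = e^0.03 = 1.0305; dividend-adjusted growth = e^(0.03−0.04) = 0.9900.
Risk-neutral probability p = (0.9900 − 0.65)/(1.45 − 0.65) = 0.3400/0.8000 = 0.4251

p = 0.4251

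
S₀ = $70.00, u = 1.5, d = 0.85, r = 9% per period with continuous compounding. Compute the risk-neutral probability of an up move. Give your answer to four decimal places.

Risk-neutral probability p = (e^0.09 − 0.85)/(1.5 − 0.85) = 0.2442/0.6500 = 0.3757

p = 0.3757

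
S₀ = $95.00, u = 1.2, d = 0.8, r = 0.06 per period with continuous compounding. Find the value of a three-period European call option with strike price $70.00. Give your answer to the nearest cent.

Risk-neutral probability p = (e^0.06 − 0.8)/(1.2 − 0.8) = 0.2618/0.4000 = 0.6546
Terminal stock prices: S_uuu = 164.2, S_uud = 109.4, S_udd = 72.96, S_ddd = 48.64
Terminal payoffs (S − K): max(94.16, 0) = 94.16, max(39.44, 0) = 39.44, max(2.96, 0) = 2.96, max(-21.36, 0) = 0
Node uu (S = 136.8): V_uu = e^(−0.06)·[0.6546·94.1600 + 0.3454·39.4400] = 70.8765
Node ud (S = 91.2): V_ud = e^(−0.06)·[0.6546·39.4400 + 0.3454·2.9600] = 25.2765
Node dd (S = 60.8): V_dd = e^(−0.06)·[0.6546·2.9600 + 0.3454·0.0000] = 1.8248
Node u (S = 114): V_u = e^(−0.06)·[0.6546·70.8765 + 0.3454·25.2765] = 51.9156
Node d (S = 76): V_d = e^(−0.06)·[0.6546·25.2765 + 0.3454·1.8248] = 16.1758
Node 0 (S = 95): V_0 = e^(−0.06)·[0.6546·51.9156 + 0.3454·16.1758] = 37.2663

$37.27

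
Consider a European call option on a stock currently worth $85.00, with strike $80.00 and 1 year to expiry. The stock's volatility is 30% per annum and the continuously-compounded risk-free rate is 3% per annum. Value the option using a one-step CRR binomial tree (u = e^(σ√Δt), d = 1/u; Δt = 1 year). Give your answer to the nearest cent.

CRR parameters: u = e^(σ√Δt) = e^(0.3·√1) = 1.3499, d = 1/u = 0.7408
Per-period rate: rΔt = 0.03·1 = 0.03, so R = e^0.03 = 1.0305
Risk-neutral probability p = (e^0.03 − 0.7408)/(1.3499 − 0.7408) = 0.2896/0.6090 = 0.4756
Terminal stock prices: S_u = 114.7, S_d = 62.97
Terminal payoffs (S − K): max(34.74, 0) = 34.74, max(-17.03, 0) = 0
Node 0 (S = 85): V_0 = e^(−0.03)·[0.4756·34.7380 + 0.5244·0.0000] = 16.0318

$16.03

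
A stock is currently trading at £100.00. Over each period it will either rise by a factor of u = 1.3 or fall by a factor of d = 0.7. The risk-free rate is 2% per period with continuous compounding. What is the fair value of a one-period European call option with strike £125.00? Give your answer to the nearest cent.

£2.62

Risk-neutral probability p = (e^0.02 − 0.7)/(1.3 − 0.7) = 0.3202/0.6000 = 0.5337
Terminal stock prices: S_u = 130, S_d = 70
Terminal payoffs (S − K): max(5, 0) = 5, max(-55, 0) = 0
Node 0 (S = 100): V_0 = e^(−0.02)·[0.5337·5.0000 + 0.4663·0.0000] = 2.6155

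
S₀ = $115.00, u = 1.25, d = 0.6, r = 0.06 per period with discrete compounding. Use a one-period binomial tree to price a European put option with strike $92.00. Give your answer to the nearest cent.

Risk-neutral probability p = (1 + 0.06 − 0.6)/(1.25 − 0.6) = 0.4600/0.6500 = 0.7077
Terminal stock prices: S_u = 143.8, S_d = 69
Terminal payoffs (K − S): max(-51.75, 0) = 0, max(23, 0) = 23
Node 0 (S = 115): V_0 = 1/1.06·[0.7077·0.0000 + 0.2923·23.0000] = 6.3425

$6.34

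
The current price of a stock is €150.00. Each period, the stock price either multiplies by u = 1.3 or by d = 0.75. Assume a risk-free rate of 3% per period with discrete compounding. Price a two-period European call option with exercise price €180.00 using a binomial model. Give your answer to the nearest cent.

€17.96

Risk-neutral probability p = (1 + 0.03 − 0.75)/(1.3 − 0.75) = 0.2800/0.5500 = 0.5091
Terminal stock prices: S_uu = 253.5, S_ud = 146.2, S_dd = 84.38
Terminal payoffs (S − K): max(73.5, 0) = 73.5, max(-33.75, 0) = 0, max(-95.62, 0) = 0
Node u (S = 195): V_u = 1/1.03·[0.5091·73.5000 + 0.4909·0.0000] = 36.3283
Node d (S = 112.5): V_d = 1/1.03·[0.5091·0.0000 + 0.4909·0.0000] = 0.0000
Node 0 (S = 150): V_0 = 1/1.03·[0.5091·36.3283 + 0.4909·0.0000] = 17.9558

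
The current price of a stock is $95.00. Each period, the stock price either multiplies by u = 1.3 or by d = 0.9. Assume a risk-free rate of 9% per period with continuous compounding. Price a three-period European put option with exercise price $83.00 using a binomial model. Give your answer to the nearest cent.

$1.43

Risk-neutral probability p = (e^0.09 − 0.9)/(1.3 − 0.9) = 0.1942/0.4000 = 0.4854
Terminal stock prices: S_uuu = 208.7, S_uud = 144.5, S_udd = 100, S_ddd = 69.26
Terminal payoffs (K − S): max(-125.7, 0) = 0, max(-61.5, 0) = 0, max(-17.04, 0) = 0, max(13.74, 0) = 13.74
Node uu (S = 160.6): V_uu = e^(−0.09)·[0.4854·0.0000 + 0.5146·0.0000] = 0.0000
Node ud (S = 111.2): V_ud = e^(−0.09)·[0.4854·0.0000 + 0.5146·0.0000] = 0.0000
Node dd (S = 76.95): V_dd = e^(−0.09)·[0.4854·0.0000 + 0.5146·13.7450] = 6.4639
Node u (S = 123.5): V_u = e^(−0.09)·[0.4854·0.0000 + 0.5146·0.0000] = 0.0000
Node d (S = 85.5): V_d = e^(−0.09)·[0.4854·0.0000 + 0.5146·6.4639] = 3.0398
Node 0 (S = 95): V_0 = e^(−0.09)·[0.4854·0.0000 + 0.5146·3.0398] = 1.4296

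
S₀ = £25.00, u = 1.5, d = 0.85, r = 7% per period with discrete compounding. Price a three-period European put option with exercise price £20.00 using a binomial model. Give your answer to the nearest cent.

£1.10

Risk-neutral probability p = (1 + 0.07 − 0.85)/(1.5 − 0.85) = 0.2200/0.6500 = 0.3385
Terminal stock prices: S_uuu = 84.38, S_uud = 47.81, S_udd = 27.09, S_ddd = 15.35
Terminal payoffs (K − S): max(-64.38, 0) = 0, max(-27.81, 0) = 0, max(-7.094, 0) = 0, max(4.647, 0) = 4.647
Node uu (S = 56.25): V_uu = 1/1.07·[0.3385·0.0000 + 0.6615·0.0000] = 0.0000
Node ud (S = 31.88): V_ud = 1/1.07·[0.3385·0.0000 + 0.6615·0.0000] = 0.0000
Node dd (S = 18.06): V_dd = 1/1.07·[0.3385·0.0000 + 0.6615·4.6469] = 2.8730
Node u (S = 37.5): V_u = 1/1.07·[0.3385·0.0000 + 0.6615·0.0000] = 0.0000
Node d (S = 21.25): V_d = 1/1.07·[0.3385·0.0000 + 0.6615·2.8730] = 1.7762
Node 0 (S = 25): V_0 = 1/1.07·[0.3385·0.0000 + 0.6615·1.7762] = 1.0982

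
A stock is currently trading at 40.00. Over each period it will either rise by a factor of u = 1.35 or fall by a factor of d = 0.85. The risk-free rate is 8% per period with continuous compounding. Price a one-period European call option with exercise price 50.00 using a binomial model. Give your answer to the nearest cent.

Risk-neutral probability p = (e^0.08 − 0.85)/(1.35 − 0.85) = 0.2333/0.5000 = 0.4666
Terminal stock prices: S_u = 54, S_d = 34
Terminal payoffs (S − K): max(4, 0) = 4, max(-16, 0) = 0
Node 0 (S = 40): V_0 = e^(−0.08)·[0.4666·4.0000 + 0.5334·0.0000] = 1.7228

1.72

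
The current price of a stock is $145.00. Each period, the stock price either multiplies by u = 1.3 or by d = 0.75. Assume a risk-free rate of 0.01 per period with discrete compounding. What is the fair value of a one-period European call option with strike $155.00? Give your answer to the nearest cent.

$15.68

Risk-neutral probability p = (1 + 0.01 − 0.75)/(1.3 − 0.75) = 0.2600/0.5500 = 0.4727
Terminal stock prices: S_u = 188.5, S_d = 108.8
Terminal payoffs (S − K): max(33.5, 0) = 33.5, max(-46.25, 0) = 0
Node 0 (S = 145): V_0 = 1/1.01·[0.4727·33.5000 + 0.5273·0.0000] = 15.6796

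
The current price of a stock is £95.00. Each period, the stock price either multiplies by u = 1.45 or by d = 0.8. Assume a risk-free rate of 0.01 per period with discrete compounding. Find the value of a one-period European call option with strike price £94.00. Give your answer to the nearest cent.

Risk-neutral probability p = (1 + 0.01 − 0.8)/(1.45 − 0.8) = 0.2100/0.6500 = 0.3231
Terminal stock prices: S_u = 137.8, S_d = 76
Terminal payoffs (S − K): max(43.75, 0) = 43.75, max(-18, 0) = 0
Node 0 (S = 95): V_0 = 1/1.01·[0.3231·43.7500 + 0.6769·0.0000] = 13.9947

£13.99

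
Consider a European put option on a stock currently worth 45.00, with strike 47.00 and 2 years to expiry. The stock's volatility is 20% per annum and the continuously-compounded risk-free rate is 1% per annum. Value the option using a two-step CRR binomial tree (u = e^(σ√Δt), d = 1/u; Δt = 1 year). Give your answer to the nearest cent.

CRR parameters: u = e^(σ√Δt) = e^(0.2·√1) = 1.2214, d = 1/u = 0.8187
Per-period rate: rΔt = 0.01·1 = 0.01, so R = e^0.01 = 1.0101
Risk-neutral probability p = (e^0.01 − 0.8187)/(1.2214 − 0.8187) = 0.1913/0.4027 = 0.4751
Terminal stock prices: S_uu = 67.13, S_ud = 45, S_dd = 30.16
Terminal payoffs (K − S): max(-20.13, 0) = 0, max(2, 0) = 2, max(16.84, 0) = 16.84
Node u (S = 54.96): V_u = e^(−0.01)·[0.4751·0.0000 + 0.5249·2.0000] = 1.0393
Node d (S = 36.84): V_d = e^(−0.01)·[0.4751·2.0000 + 0.5249·16.8356] = 9.6895
Node 0 (S = 45): V_0 = e^(−0.01)·[0.4751·1.0393 + 0.5249·9.6895] = 5.5240

5.52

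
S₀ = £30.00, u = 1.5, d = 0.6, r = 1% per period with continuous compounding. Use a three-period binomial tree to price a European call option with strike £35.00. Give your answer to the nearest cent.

£7.89

Risk-neutral probability p = (e^0.01 − 0.6)/(1.5 − 0.6) = 0.4101/0.9000 = 0.4556
Terminal stock prices: S_uuu = 101.2, S_uud = 40.5, S_udd = 16.2, S_ddd = 6.48
Terminal payoffs (S − K): max(66.25, 0) = 66.25, max(5.5, 0) = 5.5, max(-18.8, 0) = 0, max(-28.52, 0) = 0
Node uu (S = 67.5): V_uu = e^(−0.01)·[0.4556·66.2500 + 0.5444·5.5000] = 32.8483
Node ud (S = 27): V_ud = e^(−0.01)·[0.4556·5.5000 + 0.5444·0.0000] = 2.4809
Node dd (S = 10.8): V_dd = e^(−0.01)·[0.4556·0.0000 + 0.5444·0.0000] = 0.0000
Node u (S = 45): V_u = e^(−0.01)·[0.4556·32.8483 + 0.5444·2.4809] = 16.1543
Node d (S = 18): V_d = e^(−0.01)·[0.4556·2.4809 + 0.5444·0.0000] = 1.1191
Node 0 (S = 30): V_0 = e^(−0.01)·[0.4556·16.1543 + 0.5444·1.1191] = 7.8900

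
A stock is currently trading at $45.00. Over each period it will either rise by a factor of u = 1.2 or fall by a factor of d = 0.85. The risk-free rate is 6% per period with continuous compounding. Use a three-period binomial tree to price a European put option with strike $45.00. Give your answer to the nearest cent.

$2.31

Risk-neutral probability p = (e^0.06 − 0.85)/(1.2 − 0.85) = 0.2118/0.3500 = 0.6052
Terminal stock prices: S_uuu = 77.76, S_uud = 55.08, S_udd = 39.01, S_ddd = 27.64
Terminal payoffs (K − S): max(-32.76, 0) = 0, max(-10.08, 0) = 0, max(5.985, 0) = 5.985, max(17.36, 0) = 17.36
Node uu (S = 64.8): V_uu = e^(−0.06)·[0.6052·0.0000 + 0.3948·0.0000] = 0.0000
Node ud (S = 45.9): V_ud = e^(−0.06)·[0.6052·0.0000 + 0.3948·5.9850] = 2.2250
Node dd (S = 32.51): V_dd = e^(−0.06)·[0.6052·5.9850 + 0.3948·17.3644] = 9.8669
Node u (S = 54): V_u = e^(−0.06)·[0.6052·0.0000 + 0.3948·2.2250] = 0.8272
Node d (S = 38.25): V_d = e^(−0.06)·[0.6052·2.2250 + 0.3948·9.8669] = 4.9364
Node 0 (S = 45): V_0 = e^(−0.06)·[0.6052·0.8272 + 0.3948·4.9364] = 2.3067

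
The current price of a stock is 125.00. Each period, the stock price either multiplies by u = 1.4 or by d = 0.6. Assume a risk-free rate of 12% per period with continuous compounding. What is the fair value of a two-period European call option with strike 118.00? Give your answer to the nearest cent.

Risk-neutral probability p = (e^0.12 − 0.6)/(1.4 − 0.6) = 0.5275/0.8000 = 0.6594
Terminal stock prices: S_uu = 245, S_ud = 105, S_dd = 45
Terminal payoffs (S − K): max(127, 0) = 127, max(-13, 0) = 0, max(-73, 0) = 0
Node u (S = 175): V_u = e^(−0.12)·[0.6594·127.0000 + 0.3406·0.0000] = 74.2708
Node d (S = 75): V_d = e^(−0.12)·[0.6594·0.0000 + 0.3406·0.0000] = 0.0000
Node 0 (S = 125): V_0 = e^(−0.12)·[0.6594·74.2708 + 0.3406·0.0000] = 43.4343

43.43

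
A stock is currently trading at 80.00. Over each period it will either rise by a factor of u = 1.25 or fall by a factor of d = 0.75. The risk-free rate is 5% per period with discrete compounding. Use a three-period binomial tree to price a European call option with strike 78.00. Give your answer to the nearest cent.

Risk-neutral probability p = (1 + 0.05 − 0.75)/(1.25 − 0.75) = 0.3000/0.5000 = 0.6000
Terminal stock prices: S_uuu = 156.2, S_uud = 93.75, S_udd = 56.25, S_ddd = 33.75
Terminal payoffs (S − K): max(78.25, 0) = 78.25, max(15.75, 0) = 15.75, max(-21.75, 0) = 0, max(-44.25, 0) = 0
Node uu (S = 125): V_uu = 1/1.05·[0.6000·78.2500 + 0.4000·15.7500] = 50.7143
Node ud (S = 75): V_ud = 1/1.05·[0.6000·15.7500 + 0.4000·0.0000] = 9.0000
Node dd (S = 45): V_dd = 1/1.05·[0.6000·0.0000 + 0.4000·0.0000] = 0.0000
Node u (S = 100): V_u = 1/1.05·[0.6000·50.7143 + 0.4000·9.0000] = 32.4082
Node d (S = 60): V_d = 1/1.05·[0.6000·9.0000 + 0.4000·0.0000] = 5.1429
Node 0 (S = 80): V_0 = 1/1.05·[0.6000·32.4082 + 0.4000·5.1429] = 20.4781

20.48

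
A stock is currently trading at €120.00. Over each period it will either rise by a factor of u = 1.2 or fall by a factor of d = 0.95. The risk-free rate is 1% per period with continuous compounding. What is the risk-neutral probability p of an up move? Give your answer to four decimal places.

p = 0.2402

Risk-neutral probability p = (e^0.01 − 0.95)/(1.2 − 0.95) = 0.0601/0.2500 = 0.2402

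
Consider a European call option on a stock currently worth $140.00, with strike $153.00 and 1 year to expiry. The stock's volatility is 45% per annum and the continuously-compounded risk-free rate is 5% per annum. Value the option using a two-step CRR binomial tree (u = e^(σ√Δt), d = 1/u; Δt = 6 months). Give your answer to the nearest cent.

CRR parameters: u = e^(σ√Δt) = e^(0.45·√0.5) = 1.3746, d = 1/u = 0.7275
Per-period rate: rΔt = 0.05·0.5 = 0.025, so R = e^0.025 = 1.0253
Risk-neutral probability p = (e^0.025 − 0.7275)/(1.3746 − 0.7275) = 0.2979/0.6472 = 0.4602
Terminal stock prices: S_uu = 264.6, S_ud = 140, S_dd = 74.09
Terminal payoffs (S − K): max(111.6, 0) = 111.6, max(-13, 0) = 0, max(-78.91, 0) = 0
Node u (S = 192.5): V_u = e^(−0.025)·[0.4602·111.5522 + 0.5398·0.0000] = 50.0721
Node d (S = 101.8): V_d = e^(−0.025)·[0.4602·0.0000 + 0.5398·0.0000] = 0.0000
Node 0 (S = 140): V_0 = e^(−0.025)·[0.4602·50.0721 + 0.5398·0.0000] = 22.4757

$22.48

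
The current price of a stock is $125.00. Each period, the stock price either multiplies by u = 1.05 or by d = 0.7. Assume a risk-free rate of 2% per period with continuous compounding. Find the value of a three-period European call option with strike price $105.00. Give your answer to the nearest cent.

$28.63

Risk-neutral probability p = (e^0.02 − 0.7)/(1.05 − 0.7) = 0.3202/0.3500 = 0.9149
Terminal stock prices: S_uuu = 144.7, S_uud = 96.47, S_udd = 64.31, S_ddd = 42.87
Terminal payoffs (S − K): max(39.7, 0) = 39.7, max(-8.531, 0) = 0, max(-40.69, 0) = 0, max(-62.13, 0) = 0
Node uu (S = 137.8): V_uu = e^(−0.02)·[0.9149·39.7031 + 0.0851·0.0000] = 35.6036
Node ud (S = 91.88): V_ud = e^(−0.02)·[0.9149·0.0000 + 0.0851·0.0000] = 0.0000
Node dd (S = 61.25): V_dd = e^(−0.02)·[0.9149·0.0000 + 0.0851·0.0000] = 0.0000
Node u (S = 131.2): V_u = e^(−0.02)·[0.9149·35.6036 + 0.0851·0.0000] = 31.9274
Node d (S = 87.5): V_d = e^(−0.02)·[0.9149·0.0000 + 0.0851·0.0000] = 0.0000
Node 0 (S = 125): V_0 = e^(−0.02)·[0.9149·31.9274 + 0.0851·0.0000] = 28.6307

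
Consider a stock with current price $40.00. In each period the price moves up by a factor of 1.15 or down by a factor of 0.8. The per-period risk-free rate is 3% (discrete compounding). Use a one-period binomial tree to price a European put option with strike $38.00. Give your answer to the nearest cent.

Risk-neutral probability p = (1 + 0.03 − 0.8)/(1.15 − 0.8) = 0.2300/0.3500 = 0.6571
Terminal stock prices: S_u = 46, S_d = 32
Terminal payoffs (K − S): max(-8, 0) = 0, max(6, 0) = 6
Node 0 (S = 40): V_0 = 1/1.03·[0.6571·0.0000 + 0.3429·6.0000] = 1.9972

$2.00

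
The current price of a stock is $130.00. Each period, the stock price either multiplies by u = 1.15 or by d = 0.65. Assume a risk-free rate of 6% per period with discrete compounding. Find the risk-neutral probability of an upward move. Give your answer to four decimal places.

Risk-neutral probability p = (1 + 0.06 − 0.65)/(1.15 − 0.65) = 0.4100/0.5000 = 0.8200

p = 0.8200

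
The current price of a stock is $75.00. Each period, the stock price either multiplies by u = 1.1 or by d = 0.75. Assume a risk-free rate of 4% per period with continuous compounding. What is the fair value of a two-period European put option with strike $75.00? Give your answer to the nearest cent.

$4.27

Risk-neutral probability p = (e^0.04 − 0.75)/(1.1 − 0.75) = 0.2908/0.3500 = 0.8309
Terminal stock prices: S_uu = 90.75, S_ud = 61.88, S_dd = 42.19
Terminal payoffs (K − S): max(-15.75, 0) = 0, max(13.12, 0) = 13.12, max(32.81, 0) = 32.81
Node u (S = 82.5): V_u = e^(−0.04)·[0.8309·0.0000 + 0.1691·13.1250] = 2.1326
Node d (S = 56.25): V_d = e^(−0.04)·[0.8309·13.1250 + 0.1691·32.8125] = 15.8092
Node 0 (S = 75): V_0 = e^(−0.04)·[0.8309·2.1326 + 0.1691·15.8092] = 4.2711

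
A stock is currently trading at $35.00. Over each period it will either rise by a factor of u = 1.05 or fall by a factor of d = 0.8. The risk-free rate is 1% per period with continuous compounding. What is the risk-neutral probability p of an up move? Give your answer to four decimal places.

p = 0.8402

Risk-neutral probability p = (e^0.01 − 0.8)/(1.05 − 0.8) = 0.2101/0.2500 = 0.8402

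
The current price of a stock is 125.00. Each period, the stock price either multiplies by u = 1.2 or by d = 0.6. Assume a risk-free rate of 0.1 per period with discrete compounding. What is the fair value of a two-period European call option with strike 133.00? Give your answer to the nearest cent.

Risk-neutral probability p = (1 + 0.1 − 0.6)/(1.2 − 0.6) = 0.5000/0.6000 = 0.8333
Terminal stock prices: S_uu = 180, S_ud = 90, S_dd = 45
Terminal payoffs (S − K): max(47, 0) = 47, max(-43, 0) = 0, max(-88, 0) = 0
Node u (S = 150): V_u = 1/1.1·[0.8333·47.0000 + 0.1667·0.0000] = 35.6061
Node d (S = 75): V_d = 1/1.1·[0.8333·0.0000 + 0.1667·0.0000] = 0.0000
Node 0 (S = 125): V_0 = 1/1.1·[0.8333·35.6061 + 0.1667·0.0000] = 26.9743

26.97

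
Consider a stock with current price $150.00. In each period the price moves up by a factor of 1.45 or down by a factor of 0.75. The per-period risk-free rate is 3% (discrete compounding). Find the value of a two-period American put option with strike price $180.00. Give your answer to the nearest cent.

$43.14

Risk-neutral probability p = (1 + 0.03 − 0.75)/(1.45 − 0.75) = 0.2800/0.7000 = 0.4000
Terminal stock prices: S_uu = 315.4, S_ud = 163.1, S_dd = 84.38
Terminal payoffs (K − S): max(-135.4, 0) = 0, max(16.88, 0) = 16.88, max(95.62, 0) = 95.62
Node u (S = 217.5): continuation = 1/1.03·[0.4000·0.0000 + 0.6000·16.8750] = 9.8301; exercise value = 0.0000 ≤ continuation, so V_u = 9.8301
Node d (S = 112.5): continuation = 1/1.03·[0.4000·16.8750 + 0.6000·95.6250] = 62.2573; exercise value = 67.5000 > continuation, so V_d = 67.5000 (exercise)
Node 0 (S = 150): continuation = 1/1.03·[0.4000·9.8301 + 0.6000·67.5000] = 43.1379; exercise value = 30.0000 ≤ continuation, so V_0 = 43.1379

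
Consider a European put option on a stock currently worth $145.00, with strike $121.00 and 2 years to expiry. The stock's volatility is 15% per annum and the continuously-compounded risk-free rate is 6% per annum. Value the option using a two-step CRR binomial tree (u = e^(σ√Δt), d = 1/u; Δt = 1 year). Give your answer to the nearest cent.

$1.33

CRR parameters: u = e^(σ√Δt) = e^(0.15·√1) = 1.1618, d = 1/u = 0.8607
Per-period rate: rΔt = 0.06·1 = 0.06, so R = e^0.06 = 1.0618
Risk-neutral probability p = (e^0.06 − 0.8607)/(1.1618 − 0.8607) = 0.2011/0.3011 = 0.6679
Terminal stock prices: S_uu = 195.7, S_ud = 145, S_dd = 107.4
Terminal payoffs (K − S): max(-74.73, 0) = 0, max(-24, 0) = 0, max(13.58, 0) = 13.58
Node u (S = 168.5): V_u = e^(−0.06)·[0.6679·0.0000 + 0.3321·0.0000] = 0.0000
Node d (S = 124.8): V_d = e^(−0.06)·[0.6679·0.0000 + 0.3321·13.5814] = 4.2474
Node 0 (S = 145): V_0 = e^(−0.06)·[0.6679·0.0000 + 0.3321·4.2474] = 1.3283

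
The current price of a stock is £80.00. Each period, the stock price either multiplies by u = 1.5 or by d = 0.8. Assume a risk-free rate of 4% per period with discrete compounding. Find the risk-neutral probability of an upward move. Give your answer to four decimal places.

Risk-neutral probability p = (1 + 0.04 − 0.8)/(1.5 − 0.8) = 0.2400/0.7000 = 0.3429

p = 0.3429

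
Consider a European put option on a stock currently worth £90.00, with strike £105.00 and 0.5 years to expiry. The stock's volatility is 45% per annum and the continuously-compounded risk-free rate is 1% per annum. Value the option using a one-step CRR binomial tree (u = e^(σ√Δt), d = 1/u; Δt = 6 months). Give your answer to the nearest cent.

£22.46

CRR parameters: u = e^(σ√Δt) = e^(0.45·√0.5) = 1.3746, d = 1/u = 0.7275
Per-period rate: rΔt = 0.01·0.5 = 0.005, so R = e^0.005 = 1.0050
Risk-neutral probability p = (e^0.005 − 0.7275)/(1.3746 − 0.7275) = 0.2776/0.6472 = 0.4289
Terminal stock prices: S_u = 123.7, S_d = 65.47
Terminal payoffs (K − S): max(-18.72, 0) = 0, max(39.53, 0) = 39.53
Node 0 (S = 90): V_0 = e^(−0.005)·[0.4289·0.0000 + 0.5711·39.5287] = 22.4638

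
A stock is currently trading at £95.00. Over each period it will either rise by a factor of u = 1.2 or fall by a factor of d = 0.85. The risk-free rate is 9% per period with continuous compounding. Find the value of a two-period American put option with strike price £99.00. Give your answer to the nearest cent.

Risk-neutral probability p = (e^0.09 − 0.85)/(1.2 − 0.85) = 0.2442/0.3500 = 0.6976
Terminal stock prices: S_uu = 136.8, S_ud = 96.9, S_dd = 68.64
Terminal payoffs (K − S): max(-37.8, 0) = 0, max(2.1, 0) = 2.1, max(30.36, 0) = 30.36
Node u (S = 114): continuation = e^(−0.09)·[0.6976·0.0000 + 0.3024·2.1000] = 0.5803; exercise value = 0.0000 ≤ continuation, so V_u = 0.5803
Node d (S = 80.75): continuation = e^(−0.09)·[0.6976·2.1000 + 0.3024·30.3625] = 9.7292; exercise value = 18.2500 > continuation, so V_d = 18.2500 (exercise)
Node 0 (S = 95): continuation = e^(−0.09)·[0.6976·0.5803 + 0.3024·18.2500] = 5.4131; exercise value = 4.0000 ≤ continuation, so V_0 = 5.4131

£5.41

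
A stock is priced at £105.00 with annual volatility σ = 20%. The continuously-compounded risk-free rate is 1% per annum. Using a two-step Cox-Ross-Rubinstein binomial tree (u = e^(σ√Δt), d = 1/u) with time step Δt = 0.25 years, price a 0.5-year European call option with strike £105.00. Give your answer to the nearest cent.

CRR parameters: u = e^(σ√Δt) = e^(0.2·√0.25) = 1.1052, d = 1/u = 0.9048
Per-period rate: rΔt = 0.01·0.25 = 0.0025, so R = e^0.0025 = 1.0025
Risk-neutral probability p = (e^0.0025 − 0.9048)/(1.1052 − 0.9048) = 0.0977/0.2003 = 0.4875
Terminal stock prices: S_uu = 128.2, S_ud = 105, S_dd = 85.97
Terminal payoffs (S − K): max(23.25, 0) = 23.25, max(0, 0) = 0, max(-19.03, 0) = 0
Node u (S = 116): V_u = e^(−0.0025)·[0.4875·23.2473 + 0.5125·0.0000] = 11.3051
Node d (S = 95.01): V_d = e^(−0.0025)·[0.4875·0.0000 + 0.5125·0.0000] = 0.0000
Node 0 (S = 105): V_0 = e^(−0.0025)·[0.4875·11.3051 + 0.5125·0.0000] = 5.4977

£5.50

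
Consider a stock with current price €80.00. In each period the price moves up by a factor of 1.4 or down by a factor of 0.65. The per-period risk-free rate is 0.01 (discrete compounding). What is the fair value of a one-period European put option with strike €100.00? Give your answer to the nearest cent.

€24.71

Risk-neutral probability p = (1 + 0.01 − 0.65)/(1.4 − 0.65) = 0.3600/0.7500 = 0.4800
Terminal stock prices: S_u = 112, S_d = 52
Terminal payoffs (K − S): max(-12, 0) = 0, max(48, 0) = 48
Node 0 (S = 80): V_0 = 1/1.01·[0.4800·0.0000 + 0.5200·48.0000] = 24.7129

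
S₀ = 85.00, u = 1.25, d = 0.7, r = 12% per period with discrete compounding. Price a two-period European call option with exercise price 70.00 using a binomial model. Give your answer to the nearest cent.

30.46

Risk-neutral probability p = (1 + 0.12 − 0.7)/(1.25 − 0.7) = 0.4200/0.5500 = 0.7636
Terminal stock prices: S_uu = 132.8, S_ud = 74.38, S_dd = 41.65
Terminal payoffs (S − K): max(62.81, 0) = 62.81, max(4.375, 0) = 4.375, max(-28.35, 0) = 0
Node u (S = 106.2): V_u = 1/1.12·[0.7636·62.8125 + 0.2364·4.3750] = 43.7500
Node d (S = 59.5): V_d = 1/1.12·[0.7636·4.3750 + 0.2364·0.0000] = 2.9830
Node 0 (S = 85): V_0 = 1/1.12·[0.7636·43.7500 + 0.2364·2.9830] = 30.4591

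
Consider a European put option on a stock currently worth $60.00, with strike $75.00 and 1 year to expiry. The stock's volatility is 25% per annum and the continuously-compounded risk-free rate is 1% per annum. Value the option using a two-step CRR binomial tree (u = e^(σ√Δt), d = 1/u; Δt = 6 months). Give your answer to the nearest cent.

$16.54

CRR parameters: u = e^(σ√Δt) = e^(0.25·√0.5) = 1.1934, d = 1/u = 0.8380
Per-period rate: rΔt = 0.01·0.5 = 0.005, so R = e^0.005 = 1.0050
Risk-neutral probability p = (e^0.005 − 0.8380)/(1.1934 − 0.8380) = 0.1670/0.3554 = 0.4700
Terminal stock prices: S_uu = 85.45, S_ud = 60, S_dd = 42.13
Terminal payoffs (K − S): max(-10.45, 0) = 0, max(15, 0) = 15, max(32.87, 0) = 32.87
Node u (S = 71.6): V_u = e^(−0.005)·[0.4700·0.0000 + 0.5300·15.0000] = 7.9100
Node d (S = 50.28): V_d = e^(−0.005)·[0.4700·15.0000 + 0.5300·32.8687] = 24.3479
Node 0 (S = 60): V_0 = e^(−0.005)·[0.4700·7.9100 + 0.5300·24.3479] = 16.5388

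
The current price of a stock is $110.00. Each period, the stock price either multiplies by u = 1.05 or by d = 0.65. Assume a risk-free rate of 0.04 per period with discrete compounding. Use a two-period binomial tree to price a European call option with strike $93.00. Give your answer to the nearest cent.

$24.85

Risk-neutral probability p = (1 + 0.04 − 0.65)/(1.05 − 0.65) = 0.3900/0.4000 = 0.9750
Terminal stock prices: S_uu = 121.3, S_ud = 75.08, S_dd = 46.48
Terminal payoffs (S − K): max(28.28, 0) = 28.28, max(-17.92, 0) = 0, max(-46.52, 0) = 0
Node u (S = 115.5): V_u = 1/1.04·[0.9750·28.2750 + 0.0250·0.0000] = 26.5078
Node d (S = 71.5): V_d = 1/1.04·[0.9750·0.0000 + 0.0250·0.0000] = 0.0000
Node 0 (S = 110): V_0 = 1/1.04·[0.9750·26.5078 + 0.0250·0.0000] = 24.8511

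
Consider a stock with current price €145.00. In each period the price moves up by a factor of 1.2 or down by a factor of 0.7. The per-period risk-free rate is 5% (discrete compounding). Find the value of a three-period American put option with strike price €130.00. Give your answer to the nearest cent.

€10.58

Risk-neutral probability p = (1 + 0.05 − 0.7)/(1.2 − 0.7) = 0.3500/0.5000 = 0.7000
Terminal stock prices: S_uuu = 250.6, S_uud = 146.2, S_udd = 85.26, S_ddd = 49.73
Terminal payoffs (K − S): max(-120.6, 0) = 0, max(-16.16, 0) = 0, max(44.74, 0) = 44.74, max(80.27, 0) = 80.27
Node uu (S = 208.8): continuation = 1/1.05·[0.7000·0.0000 + 0.3000·0.0000] = 0.0000; exercise value = 0.0000 ≤ continuation, so V_uu = 0.0000
Node ud (S = 121.8): continuation = 1/1.05·[0.7000·0.0000 + 0.3000·44.7400] = 12.7829; exercise value = 8.2000 ≤ continuation, so V_ud = 12.7829
Node dd (S = 71.05): continuation = 1/1.05·[0.7000·44.7400 + 0.3000·80.2650] = 52.7595; exercise value = 58.9500 > continuation, so V_dd = 58.9500 (exercise)
Node u (S = 174): continuation = 1/1.05·[0.7000·0.0000 + 0.3000·12.7829] = 3.6522; exercise value = 0.0000 ≤ continuation, so V_u = 3.6522
Node d (S = 101.5): continuation = 1/1.05·[0.7000·12.7829 + 0.3000·58.9500] = 25.3648; exercise value = 28.5000 > continuation, so V_d = 28.5000 (exercise)
Node 0 (S = 145): continuation = 1/1.05·[0.7000·3.6522 + 0.3000·28.5000] = 10.5777; exercise value = 0.0000 ≤ continuation, so V_0 = 10.5777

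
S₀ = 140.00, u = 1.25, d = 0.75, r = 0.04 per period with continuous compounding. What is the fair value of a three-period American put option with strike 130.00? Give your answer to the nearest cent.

Risk-neutral probability p = (e^0.04 − 0.75)/(1.25 − 0.75) = 0.2908/0.5000 = 0.5816
Terminal stock prices: S_uuu = 273.4, S_uud = 164.1, S_udd = 98.44, S_ddd = 59.06
Terminal payoffs (K − S): max(-143.4, 0) = 0, max(-34.06, 0) = 0, max(31.56, 0) = 31.56, max(70.94, 0) = 70.94
Node uu (S = 218.8): continuation = e^(−0.04)·[0.5816·0.0000 + 0.4184·0.0000] = 0.0000; exercise value = 0.0000 ≤ continuation, so V_uu = 0.0000
Node ud (S = 131.2): continuation = e^(−0.04)·[0.5816·0.0000 + 0.4184·31.5625] = 12.6873; exercise value = 0.0000 ≤ continuation, so V_ud = 12.6873
Node dd (S = 78.75): continuation = e^(−0.04)·[0.5816·31.5625 + 0.4184·70.9375] = 46.1526; exercise value = 51.2500 > continuation, so V_dd = 51.2500 (exercise)
Node u (S = 175): continuation = e^(−0.04)·[0.5816·0.0000 + 0.4184·12.6873] = 5.1000; exercise value = 0.0000 ≤ continuation, so V_u = 5.1000
Node d (S = 105): continuation = e^(−0.04)·[0.5816·12.6873 + 0.4184·51.2500] = 27.6910; exercise value = 25.0000 ≤ continuation, so V_d = 27.6910
Node 0 (S = 140): continuation = e^(−0.04)·[0.5816·5.1000 + 0.4184·27.6910] = 13.9810; exercise value = 0.0000 ≤ continuation, so V_0 = 13.9810

13.98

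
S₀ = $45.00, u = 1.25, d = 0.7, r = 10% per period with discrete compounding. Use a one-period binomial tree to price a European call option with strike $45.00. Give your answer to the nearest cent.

$7.44

Risk-neutral probability p = (1 + 0.1 − 0.7)/(1.25 − 0.7) = 0.4000/0.5500 = 0.7273
Terminal stock prices: S_u = 56.25, S_d = 31.5
Terminal payoffs (S − K): max(11.25, 0) = 11.25, max(-13.5, 0) = 0
Node 0 (S = 45): V_0 = 1/1.1·[0.7273·11.2500 + 0.2727·0.0000] = 7.4380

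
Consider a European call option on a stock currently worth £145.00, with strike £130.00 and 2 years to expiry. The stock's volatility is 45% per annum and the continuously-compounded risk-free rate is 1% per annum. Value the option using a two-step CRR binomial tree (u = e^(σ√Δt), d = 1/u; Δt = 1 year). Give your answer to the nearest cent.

CRR parameters: u = e^(σ√Δt) = e^(0.45·√1) = 1.5683, d = 1/u = 0.6376
Per-period rate: rΔt = 0.01·1 = 0.01, so R = e^0.01 = 1.0101
Risk-neutral probability p = (e^0.01 − 0.6376)/(1.5683 − 0.6376) = 0.3724/0.9307 = 0.4002
Terminal stock prices: S_uu = 356.6, S_ud = 145, S_dd = 58.95
Terminal payoffs (S − K): max(226.6, 0) = 226.6, max(15, 0) = 15, max(-71.05, 0) = 0
Node u (S = 227.4): V_u = e^(−0.01)·[0.4002·226.6425 + 0.5998·15.0000] = 98.6988
Node d (S = 92.46): V_d = e^(−0.01)·[0.4002·15.0000 + 0.5998·0.0000] = 5.9427
Node 0 (S = 145): V_0 = e^(−0.01)·[0.4002·98.6988 + 0.5998·5.9427] = 42.6315

£42.63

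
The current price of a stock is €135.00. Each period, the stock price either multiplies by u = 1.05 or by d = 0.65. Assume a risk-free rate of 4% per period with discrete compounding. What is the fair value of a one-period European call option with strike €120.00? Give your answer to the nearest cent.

Risk-neutral probability p = (1 + 0.04 − 0.65)/(1.05 − 0.65) = 0.3900/0.4000 = 0.9750
Terminal stock prices: S_u = 141.8, S_d = 87.75
Terminal payoffs (S − K): max(21.75, 0) = 21.75, max(-32.25, 0) = 0
Node 0 (S = 135): V_0 = 1/1.04·[0.9750·21.7500 + 0.0250·0.0000] = 20.3906

€20.39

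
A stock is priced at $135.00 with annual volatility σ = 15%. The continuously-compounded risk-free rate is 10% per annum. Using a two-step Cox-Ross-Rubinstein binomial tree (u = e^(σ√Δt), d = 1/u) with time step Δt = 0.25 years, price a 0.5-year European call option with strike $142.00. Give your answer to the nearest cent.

$5.96

CRR parameters: u = e^(σ√Δt) = e^(0.15·√0.25) = 1.0779, d = 1/u = 0.9277
Per-period rate: rΔt = 0.1·0.25 = 0.025, so R = e^0.025 = 1.0253
Risk-neutral probability p = (e^0.025 − 0.9277)/(1.0779 − 0.9277) = 0.0976/0.1501 = 0.6499
Terminal stock prices: S_uu = 156.8, S_ud = 135, S_dd = 116.2
Terminal payoffs (S − K): max(14.85, 0) = 14.85, max(-7, 0) = 0, max(-25.8, 0) = 0
Node u (S = 145.5): V_u = e^(−0.025)·[0.6499·14.8476 + 0.3501·0.0000] = 9.4108
Node d (S = 125.2): V_d = e^(−0.025)·[0.6499·0.0000 + 0.3501·0.0000] = 0.0000
Node 0 (S = 135): V_0 = e^(−0.025)·[0.6499·9.4108 + 0.3501·0.0000] = 5.9648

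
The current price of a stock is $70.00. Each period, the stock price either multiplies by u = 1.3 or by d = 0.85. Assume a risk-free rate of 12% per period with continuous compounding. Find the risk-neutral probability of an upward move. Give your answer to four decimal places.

Risk-neutral probability p = (e^0.12 − 0.85)/(1.3 − 0.85) = 0.2775/0.4500 = 0.6167

p = 0.6167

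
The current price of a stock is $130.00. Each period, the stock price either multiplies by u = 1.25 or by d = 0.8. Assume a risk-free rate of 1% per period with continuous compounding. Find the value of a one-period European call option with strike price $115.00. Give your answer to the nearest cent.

$21.95

Risk-neutral probability p = (e^0.01 − 0.8)/(1.25 − 0.8) = 0.2101/0.4500 = 0.4668
Terminal stock prices: S_u = 162.5, S_d = 104
Terminal payoffs (S − K): max(47.5, 0) = 47.5, max(-11, 0) = 0
Node 0 (S = 130): V_0 = e^(−0.01)·[0.4668·47.5000 + 0.5332·0.0000] = 21.9513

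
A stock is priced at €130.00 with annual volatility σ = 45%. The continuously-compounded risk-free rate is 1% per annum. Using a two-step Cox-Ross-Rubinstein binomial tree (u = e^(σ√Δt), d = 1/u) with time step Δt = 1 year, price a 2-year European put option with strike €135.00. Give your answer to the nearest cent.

CRR parameters: u = e^(σ√Δt) = e^(0.45·√1) = 1.5683, d = 1/u = 0.6376
Per-period rate: rΔt = 0.01·1 = 0.01, so R = e^0.01 = 1.0101
Risk-neutral probability p = (e^0.01 − 0.6376)/(1.5683 − 0.6376) = 0.3724/0.9307 = 0.4002
Terminal stock prices: S_uu = 319.7, S_ud = 130, S_dd = 52.85
Terminal payoffs (K − S): max(-184.7, 0) = 0, max(5, 0) = 5, max(82.15, 0) = 82.15
Node u (S = 203.9): V_u = e^(−0.01)·[0.4002·0.0000 + 0.5998·5.0000] = 2.9694
Node d (S = 82.89): V_d = e^(−0.01)·[0.4002·5.0000 + 0.5998·82.1459] = 50.7651
Node 0 (S = 130): V_0 = e^(−0.01)·[0.4002·2.9694 + 0.5998·50.7651] = 31.3243

€31.32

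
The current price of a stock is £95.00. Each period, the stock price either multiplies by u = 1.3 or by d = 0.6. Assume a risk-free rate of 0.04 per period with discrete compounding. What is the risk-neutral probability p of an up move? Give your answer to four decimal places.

p = 0.6286

Risk-neutral probability p = (1 + 0.04 − 0.6)/(1.3 − 0.6) = 0.4400/0.7000 = 0.6286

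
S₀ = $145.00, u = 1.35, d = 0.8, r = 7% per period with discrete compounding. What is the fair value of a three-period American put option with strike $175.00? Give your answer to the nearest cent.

Risk-neutral probability p = (1 + 0.07 − 0.8)/(1.35 − 0.8) = 0.2700/0.5500 = 0.4909
Terminal stock prices: S_uuu = 356.8, S_uud = 211.4, S_udd = 125.3, S_ddd = 74.24
Terminal payoffs (K − S): max(-181.8, 0) = 0, max(-36.41, 0) = 0, max(49.72, 0) = 49.72, max(100.8, 0) = 100.8
Node uu (S = 264.3): continuation = 1/1.07·[0.4909·0.0000 + 0.5091·0.0000] = 0.0000; exercise value = 0.0000 ≤ continuation, so V_uu = 0.0000
Node ud (S = 156.6): continuation = 1/1.07·[0.4909·0.0000 + 0.5091·49.7200] = 23.6561; exercise value = 18.4000 ≤ continuation, so V_ud = 23.6561
Node dd (S = 92.8): continuation = 1/1.07·[0.4909·49.7200 + 0.5091·100.7600] = 70.7514; exercise value = 82.2000 > continuation, so V_dd = 82.2000 (exercise)
Node u (S = 195.8): continuation = 1/1.07·[0.4909·0.0000 + 0.5091·23.6561] = 11.2552; exercise value = 0.0000 ≤ continuation, so V_u = 11.2552
Node d (S = 116): continuation = 1/1.07·[0.4909·23.6561 + 0.5091·82.2000] = 49.9629; exercise value = 59.0000 > continuation, so V_d = 59.0000 (exercise)
Node 0 (S = 145): continuation = 1/1.07·[0.4909·11.2552 + 0.5091·59.0000] = 33.2352; exercise value = 30.0000 ≤ continuation, so V_0 = 33.2352

$33.24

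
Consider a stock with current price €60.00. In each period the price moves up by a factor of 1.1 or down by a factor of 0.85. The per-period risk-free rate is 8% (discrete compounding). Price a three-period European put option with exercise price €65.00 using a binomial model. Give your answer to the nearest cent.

Risk-neutral probability p = (1 + 0.08 − 0.85)/(1.1 − 0.85) = 0.2300/0.2500 = 0.9200
Terminal stock prices: S_uuu = 79.86, S_uud = 61.71, S_udd = 47.68, S_ddd = 36.85
Terminal payoffs (K − S): max(-14.86, 0) = 0, max(3.29, 0) = 3.29, max(17.32, 0) = 17.32, max(28.15, 0) = 28.15
Node uu (S = 72.6): V_uu = 1/1.08·[0.9200·0.0000 + 0.0800·3.2900] = 0.2437
Node ud (S = 56.1): V_ud = 1/1.08·[0.9200·3.2900 + 0.0800·17.3150] = 4.0852
Node dd (S = 43.35): V_dd = 1/1.08·[0.9200·17.3150 + 0.0800·28.1525] = 16.8352
Node u (S = 66): V_u = 1/1.08·[0.9200·0.2437 + 0.0800·4.0852] = 0.5102
Node d (S = 51): V_d = 1/1.08·[0.9200·4.0852 + 0.0800·16.8352] = 4.7270
Node 0 (S = 60): V_0 = 1/1.08·[0.9200·0.5102 + 0.0800·4.7270] = 0.7848

€0.78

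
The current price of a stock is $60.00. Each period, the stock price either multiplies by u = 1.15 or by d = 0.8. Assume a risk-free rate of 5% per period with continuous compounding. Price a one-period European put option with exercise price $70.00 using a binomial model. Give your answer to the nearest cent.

$6.59

Risk-neutral probability p = (e^0.05 − 0.8)/(1.15 − 0.8) = 0.2513/0.3500 = 0.7179
Terminal stock prices: S_u = 69, S_d = 48
Terminal payoffs (K − S): max(1, 0) = 1, max(22, 0) = 22
Node 0 (S = 60): V_0 = e^(−0.05)·[0.7179·1.0000 + 0.2821·22.0000] = 6.5861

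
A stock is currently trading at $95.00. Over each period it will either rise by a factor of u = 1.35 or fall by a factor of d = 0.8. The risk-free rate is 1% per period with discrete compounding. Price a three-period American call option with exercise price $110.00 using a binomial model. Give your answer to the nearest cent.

$14.17

Risk-neutral probability p = (1 + 0.01 − 0.8)/(1.35 − 0.8) = 0.2100/0.5500 = 0.3818
Terminal stock prices: S_uuu = 233.7, S_uud = 138.5, S_udd = 82.08, S_ddd = 48.64
Terminal payoffs (S − K): max(123.7, 0) = 123.7, max(28.51, 0) = 28.51, max(-27.92, 0) = 0, max(-61.36, 0) = 0
Node uu (S = 173.1): continuation = 1/1.01·[0.3818·123.7356 + 0.6182·28.5100] = 64.2266; exercise value = 63.1375 ≤ continuation, so V_uu = 64.2266
Node ud (S = 102.6): continuation = 1/1.01·[0.3818·28.5100 + 0.6182·0.0000] = 10.7779; exercise value = 0.0000 ≤ continuation, so V_ud = 10.7779
Node dd (S = 60.8): continuation = 1/1.01·[0.3818·0.0000 + 0.6182·0.0000] = 0.0000; exercise value = 0.0000 ≤ continuation, so V_dd = 0.0000
Node u (S = 128.2): continuation = 1/1.01·[0.3818·64.2266 + 0.6182·10.7779] = 30.8768; exercise value = 18.2500 ≤ continuation, so V_u = 30.8768
Node d (S = 76): continuation = 1/1.01·[0.3818·10.7779 + 0.6182·0.0000] = 4.0744; exercise value = 0.0000 ≤ continuation, so V_d = 4.0744
Node 0 (S = 95): continuation = 1/1.01·[0.3818·30.8768 + 0.6182·4.0744] = 14.1664; exercise value = 0.0000 ≤ continuation, so V_0 = 14.1664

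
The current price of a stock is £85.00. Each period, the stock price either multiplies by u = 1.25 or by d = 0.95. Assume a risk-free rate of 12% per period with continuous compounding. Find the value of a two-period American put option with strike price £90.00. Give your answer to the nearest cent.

Risk-neutral probability p = (e^0.12 − 0.95)/(1.25 − 0.95) = 0.1775/0.3000 = 0.5917
Terminal stock prices: S_uu = 132.8, S_ud = 100.9, S_dd = 76.71
Terminal payoffs (K − S): max(-42.81, 0) = 0, max(-10.94, 0) = 0, max(13.29, 0) = 13.29
Node u (S = 106.2): continuation = e^(−0.12)·[0.5917·0.0000 + 0.4083·0.0000] = 0.0000; exercise value = 0.0000 ≤ continuation, so V_u = 0.0000
Node d (S = 80.75): continuation = e^(−0.12)·[0.5917·0.0000 + 0.4083·13.2875] = 4.8123; exercise value = 9.2500 > continuation, so V_d = 9.2500 (exercise)
Node 0 (S = 85): continuation = e^(−0.12)·[0.5917·0.0000 + 0.4083·9.2500] = 3.3501; exercise value = 5.0000 > continuation, so V_0 = 5.0000 (exercise)

£5.00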